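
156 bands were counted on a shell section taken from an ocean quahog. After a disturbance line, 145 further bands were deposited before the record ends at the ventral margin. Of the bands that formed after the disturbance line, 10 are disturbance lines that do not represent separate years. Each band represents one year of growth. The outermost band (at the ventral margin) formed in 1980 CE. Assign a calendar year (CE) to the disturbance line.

1845 CE

145 bands post-date the disturbance line.
Excluding 10 false bands: 145 − 10 = 135.
1980 − 135 = 1845 CE.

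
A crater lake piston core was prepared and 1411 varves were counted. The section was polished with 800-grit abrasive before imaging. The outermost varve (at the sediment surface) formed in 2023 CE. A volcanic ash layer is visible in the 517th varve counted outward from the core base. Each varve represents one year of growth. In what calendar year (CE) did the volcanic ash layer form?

The volcanic ash layer sits at varve 517 from the core base, so 1411 − 517 = 894 varves formed after it.
2023 − 894 = 1129 CE.

1129 CE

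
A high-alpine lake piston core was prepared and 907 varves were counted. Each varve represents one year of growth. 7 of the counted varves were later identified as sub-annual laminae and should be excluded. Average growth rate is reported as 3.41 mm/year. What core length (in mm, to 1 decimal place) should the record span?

3069.0 mm

Adjusted count: 907 − 7 = 900 varves.
Length ≈ 3.41 × 900 = 3069.0 mm.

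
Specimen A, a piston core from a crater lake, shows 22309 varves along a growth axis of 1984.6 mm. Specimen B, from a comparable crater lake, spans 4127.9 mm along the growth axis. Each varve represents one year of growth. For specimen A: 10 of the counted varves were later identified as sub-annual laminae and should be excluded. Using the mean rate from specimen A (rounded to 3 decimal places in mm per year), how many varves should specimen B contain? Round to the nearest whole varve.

46381 varves

Specimen A: after corrections the count is 22309 − 10 = 22299 varves.
A: 1984.6 mm over 22299 years gives 1984.6 / 22299 ≈ 0.089 mm per year.
Specimen B: 4127.9 mm / 0.089 mm per year = 46380.90 years ≈ 46381 varves.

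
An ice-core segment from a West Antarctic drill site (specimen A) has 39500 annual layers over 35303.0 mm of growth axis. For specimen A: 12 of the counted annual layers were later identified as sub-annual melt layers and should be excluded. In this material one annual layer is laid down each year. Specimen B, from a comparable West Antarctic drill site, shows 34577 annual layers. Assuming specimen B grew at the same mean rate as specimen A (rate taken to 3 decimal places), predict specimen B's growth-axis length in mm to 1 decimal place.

Specimen A: after corrections the count is 39500 − 12 = 39488 annual layers.
A: Extension rate ≈ 35303.0 / 39488 = 0.894 mm/yr.
For B, 0.894 mm/year × 34577 years = 30911.8 mm.

30911.8 mm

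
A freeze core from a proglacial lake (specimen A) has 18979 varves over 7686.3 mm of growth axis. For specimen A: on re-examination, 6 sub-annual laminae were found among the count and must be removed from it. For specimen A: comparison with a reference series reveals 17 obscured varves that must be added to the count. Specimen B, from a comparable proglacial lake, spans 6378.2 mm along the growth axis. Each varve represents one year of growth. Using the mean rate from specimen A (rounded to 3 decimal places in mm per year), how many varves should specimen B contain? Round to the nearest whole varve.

Specimen A: true varve count = 18979 − 6 + 17 = 18990.
A: Extension rate ≈ 7686.3 / 18990 = 0.405 mm/year.
Specimen B: 6378.2 mm / 0.405 mm per year = 15748.64 years ≈ 15749 varves.

15749 varves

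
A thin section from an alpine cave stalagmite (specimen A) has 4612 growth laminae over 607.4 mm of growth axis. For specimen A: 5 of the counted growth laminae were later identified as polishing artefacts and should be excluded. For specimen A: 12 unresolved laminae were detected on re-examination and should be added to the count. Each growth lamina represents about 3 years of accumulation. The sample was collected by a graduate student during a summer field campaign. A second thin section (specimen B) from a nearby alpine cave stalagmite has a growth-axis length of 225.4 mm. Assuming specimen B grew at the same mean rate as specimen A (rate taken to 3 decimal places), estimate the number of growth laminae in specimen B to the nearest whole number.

Specimen A: true growth lamina count = 4612 − 5 + 12 = 4619.
Specimen A: multiplying by 3 years per growth lamina: 4619 × 3 = 13857 years.
A: Extension rate ≈ 607.4 / 13857 = 0.044 mm/year.
Specimen B: 225.4 mm / 0.044 mm per year = 5122.73 years; at 3 years per growth lamina that is 5122.73 / 3 ≈ 1708 growth laminae.

1708 growth laminae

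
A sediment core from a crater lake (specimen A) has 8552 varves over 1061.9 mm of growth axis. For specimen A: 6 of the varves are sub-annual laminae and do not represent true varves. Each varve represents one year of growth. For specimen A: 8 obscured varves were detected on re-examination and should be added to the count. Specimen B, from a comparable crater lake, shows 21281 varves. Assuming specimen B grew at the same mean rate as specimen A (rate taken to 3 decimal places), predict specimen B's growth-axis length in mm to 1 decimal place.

Specimen A: adjusted count: 8552 − 6 + 8 = 8554 varves.
A: 1061.9 mm over 8554 years gives 1061.9 / 8554 ≈ 0.124 mm per year.
Length of B = 0.124 × 21281 = 2638.8 mm.

2638.8 mm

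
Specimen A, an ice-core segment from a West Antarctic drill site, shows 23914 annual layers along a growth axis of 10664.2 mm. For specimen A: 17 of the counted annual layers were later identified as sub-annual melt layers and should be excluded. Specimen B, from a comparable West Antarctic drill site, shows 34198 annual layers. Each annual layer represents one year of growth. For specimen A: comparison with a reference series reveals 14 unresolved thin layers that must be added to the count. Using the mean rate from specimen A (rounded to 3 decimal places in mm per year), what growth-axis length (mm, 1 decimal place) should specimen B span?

15252.3 mm

Specimen A: correcting the raw count gives 23914 − 17 + 14 = 23911 true annual layers.
A: Extension rate ≈ 10664.2 / 23911 = 0.446 mm/year.
For B, 0.446 mm/year × 34198 years = 15252.3 mm.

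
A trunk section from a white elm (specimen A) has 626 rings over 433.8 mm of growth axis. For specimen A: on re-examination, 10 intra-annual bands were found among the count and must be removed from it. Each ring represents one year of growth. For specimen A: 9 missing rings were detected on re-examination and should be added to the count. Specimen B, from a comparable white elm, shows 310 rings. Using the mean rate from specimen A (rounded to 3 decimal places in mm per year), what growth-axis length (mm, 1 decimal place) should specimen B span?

215.1 mm

Specimen A: adjusted count: 626 − 10 + 9 = 625 rings.
A: 433.8 mm over 625 years gives 433.8 / 625 ≈ 0.694 mm/yr.
Length of B = 0.694 × 310 = 215.1 mm.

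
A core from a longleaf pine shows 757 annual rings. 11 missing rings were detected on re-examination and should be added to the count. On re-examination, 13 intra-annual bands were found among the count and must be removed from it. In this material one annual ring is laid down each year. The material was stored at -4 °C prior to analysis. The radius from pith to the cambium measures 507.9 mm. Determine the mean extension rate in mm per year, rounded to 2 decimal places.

True annual ring count = 757 − 13 + 11 = 755.
507.9 mm over 755 years gives 507.9 / 755 ≈ 0.67 mm per year.

0.67 mm per year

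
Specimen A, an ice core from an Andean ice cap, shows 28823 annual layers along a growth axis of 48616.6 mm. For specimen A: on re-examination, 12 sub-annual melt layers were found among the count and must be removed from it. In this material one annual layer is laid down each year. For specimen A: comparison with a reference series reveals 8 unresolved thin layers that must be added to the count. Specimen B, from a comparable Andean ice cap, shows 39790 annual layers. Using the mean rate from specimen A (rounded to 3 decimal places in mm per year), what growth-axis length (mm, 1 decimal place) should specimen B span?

67125.7 mm

Specimen A: adjusted count: 28823 − 12 + 8 = 28819 annual layers.
A: 48616.6 mm over 28819 years gives 48616.6 / 28819 ≈ 1.687 mm/year.
For B, 1.687 mm/year × 39790 years = 67125.7 mm.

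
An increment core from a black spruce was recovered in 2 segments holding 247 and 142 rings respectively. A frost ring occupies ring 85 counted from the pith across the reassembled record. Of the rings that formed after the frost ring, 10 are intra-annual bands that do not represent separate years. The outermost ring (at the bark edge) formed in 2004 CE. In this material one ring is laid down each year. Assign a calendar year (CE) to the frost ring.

Total rings = 247 + 142 = 389.
The frost ring sits at ring 85 from the pith, so 389 − 85 = 304 rings formed after it.
Excluding 10 false rings: 304 − 10 = 294.
Counting back 294 years from 2004 CE places the frost ring in 2004 − 294 = 1710 CE.

1710 CE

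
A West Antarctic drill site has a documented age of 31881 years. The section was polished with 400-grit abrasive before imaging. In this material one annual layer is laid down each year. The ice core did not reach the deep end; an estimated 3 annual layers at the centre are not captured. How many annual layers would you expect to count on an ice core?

31878 annual layers

One annual layer per year gives 31881 annual layers over 31881 years.
Less the 3 uncaptured annual layers: 31881 − 3 = 31878.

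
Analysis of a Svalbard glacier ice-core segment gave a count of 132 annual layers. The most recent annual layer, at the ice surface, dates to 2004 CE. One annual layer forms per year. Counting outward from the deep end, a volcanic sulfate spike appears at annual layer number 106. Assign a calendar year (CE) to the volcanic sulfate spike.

132 − 106 = 26 annual layers lie beyond the volcanic sulfate spike toward the ice surface.
The annual layer at the ice surface is 2004 CE, so the volcanic sulfate spike dates to 2004 − 26 = 1978 CE.

1978 CE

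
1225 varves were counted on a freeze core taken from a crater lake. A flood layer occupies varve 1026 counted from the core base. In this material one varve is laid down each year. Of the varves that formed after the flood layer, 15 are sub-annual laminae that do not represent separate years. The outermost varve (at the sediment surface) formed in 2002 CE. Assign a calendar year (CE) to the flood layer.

1818 CE

Between varve 1026 and the sediment surface there are 1225 − 1026 = 199 varves.
Excluding 15 false varves: 199 − 15 = 184.
The varve at the sediment surface is 2002 CE, so the flood layer dates to 2002 − 184 = 1818 CE.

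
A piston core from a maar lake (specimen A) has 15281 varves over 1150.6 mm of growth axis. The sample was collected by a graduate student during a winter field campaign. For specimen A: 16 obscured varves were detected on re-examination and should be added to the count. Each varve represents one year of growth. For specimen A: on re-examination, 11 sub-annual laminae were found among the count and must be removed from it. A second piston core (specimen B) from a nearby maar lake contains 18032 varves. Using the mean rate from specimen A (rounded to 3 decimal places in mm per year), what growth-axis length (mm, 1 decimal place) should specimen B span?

Specimen A: correcting the raw count gives 15281 − 11 + 16 = 15286 true varves.
A: Extension rate ≈ 1150.6 / 15286 = 0.075 mm per year.
Length of B = 0.075 × 18032 = 1352.4 mm.

1352.4 mm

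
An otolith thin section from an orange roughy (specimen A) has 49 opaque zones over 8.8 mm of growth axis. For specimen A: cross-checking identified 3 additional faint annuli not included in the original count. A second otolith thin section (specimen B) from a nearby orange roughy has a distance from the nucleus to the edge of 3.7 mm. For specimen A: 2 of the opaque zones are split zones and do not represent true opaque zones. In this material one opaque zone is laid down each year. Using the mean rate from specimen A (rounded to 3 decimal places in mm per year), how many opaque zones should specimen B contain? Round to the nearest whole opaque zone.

21 opaque zones

Specimen A: correcting the raw count gives 49 − 2 + 3 = 50 true opaque zones.
A: Mean rate = 8.8 mm / 50 years ≈ 0.176 mm per year.
Specimen B: 3.7 mm / 0.176 mm per year = 21.02 years ≈ 21 opaque zones.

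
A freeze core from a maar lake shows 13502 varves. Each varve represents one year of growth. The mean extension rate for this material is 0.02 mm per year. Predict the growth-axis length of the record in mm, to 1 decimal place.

The record spans 13502 years at 0.02 mm per year.
Length ≈ 0.02 × 13502 = 270.0 mm.

270.0 mm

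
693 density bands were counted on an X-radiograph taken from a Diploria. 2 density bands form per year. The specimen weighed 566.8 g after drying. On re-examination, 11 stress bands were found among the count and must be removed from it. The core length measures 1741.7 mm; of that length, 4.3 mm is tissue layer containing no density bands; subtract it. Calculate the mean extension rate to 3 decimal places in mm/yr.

5.095 mm/yr

After corrections the count is 693 − 11 = 682 density bands.
Dividing by 2 density bands per year: 682 / 2 = 341 years.
Removing the 4.3 mm offcut leaves 1741.7 − 4.3 = 1737.4 mm.
1737.4 mm over 341 years gives 1737.4 / 341 ≈ 5.095 mm/yr.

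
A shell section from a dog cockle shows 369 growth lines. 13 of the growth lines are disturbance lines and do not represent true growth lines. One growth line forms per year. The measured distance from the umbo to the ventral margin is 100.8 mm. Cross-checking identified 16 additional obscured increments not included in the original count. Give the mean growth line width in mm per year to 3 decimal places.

Correcting the raw count gives 369 − 13 + 16 = 372 true growth lines.
Extension rate ≈ 100.8 / 372 = 0.271 mm per year.

0.271 mm per year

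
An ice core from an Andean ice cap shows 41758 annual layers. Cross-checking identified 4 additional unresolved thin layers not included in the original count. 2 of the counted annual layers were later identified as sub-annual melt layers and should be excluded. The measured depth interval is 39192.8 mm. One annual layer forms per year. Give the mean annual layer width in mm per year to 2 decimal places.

Correcting the raw count gives 41758 − 2 + 4 = 41760 true annual layers.
Extension rate ≈ 39192.8 / 41760 = 0.94 mm per year.

0.94 mm per year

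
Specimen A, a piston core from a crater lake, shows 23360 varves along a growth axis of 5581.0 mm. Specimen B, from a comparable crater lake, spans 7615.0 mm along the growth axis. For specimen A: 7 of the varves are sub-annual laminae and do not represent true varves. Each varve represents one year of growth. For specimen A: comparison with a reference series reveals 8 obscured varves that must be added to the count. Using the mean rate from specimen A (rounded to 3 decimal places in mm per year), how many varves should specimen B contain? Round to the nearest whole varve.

Specimen A: true varve count = 23360 − 7 + 8 = 23361.
A: 5581.0 mm over 23361 years gives 5581.0 / 23361 ≈ 0.239 mm/yr.
B spans 7615.0 / 0.239 = 31861.92 years ≈ 31862 varves.

31862 varves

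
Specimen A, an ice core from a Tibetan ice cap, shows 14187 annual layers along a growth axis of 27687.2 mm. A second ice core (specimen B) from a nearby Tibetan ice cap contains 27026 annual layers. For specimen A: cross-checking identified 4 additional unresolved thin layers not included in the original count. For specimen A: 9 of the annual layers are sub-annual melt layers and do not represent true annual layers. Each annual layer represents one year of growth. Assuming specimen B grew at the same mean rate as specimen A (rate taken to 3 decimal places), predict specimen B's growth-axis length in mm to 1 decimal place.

52754.8 mm

Specimen A: after corrections the count is 14187 − 9 + 4 = 14182 annual layers.
A: 27687.2 mm over 14182 years gives 27687.2 / 14182 ≈ 1.952 mm per year.
Length of B = 1.952 × 27026 = 52754.8 mm.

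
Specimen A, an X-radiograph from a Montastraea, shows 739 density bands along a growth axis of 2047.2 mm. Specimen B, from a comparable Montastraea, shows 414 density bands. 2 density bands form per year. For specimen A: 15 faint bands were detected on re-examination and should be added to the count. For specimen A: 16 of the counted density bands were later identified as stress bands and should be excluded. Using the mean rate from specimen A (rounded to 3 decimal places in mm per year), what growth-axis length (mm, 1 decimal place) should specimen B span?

Specimen A: adjusted count: 739 − 16 + 15 = 738 density bands.
Specimen A: dividing by 2 density bands per year: 738 / 2 = 369 years.
A: 2047.2 mm over 369 years gives 2047.2 / 369 ≈ 5.548 mm/yr.
Specimen B: 414 density bands at 2 per year is 414 / 2 = 207 years. For B, 5.548 mm/year × 207 years = 1148.4 mm.

1148.4 mm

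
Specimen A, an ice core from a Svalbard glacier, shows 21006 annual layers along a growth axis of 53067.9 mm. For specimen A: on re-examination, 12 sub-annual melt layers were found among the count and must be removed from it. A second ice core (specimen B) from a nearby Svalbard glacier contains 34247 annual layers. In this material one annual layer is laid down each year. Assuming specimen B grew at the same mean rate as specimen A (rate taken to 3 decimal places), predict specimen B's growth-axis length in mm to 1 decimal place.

86576.4 mm

Specimen A: correcting the raw count gives 21006 − 12 = 20994 true annual layers.
A: Mean rate = 53067.9 mm / 20994 years ≈ 2.528 mm per year.
Length of B = 2.528 × 34247 = 86576.4 mm.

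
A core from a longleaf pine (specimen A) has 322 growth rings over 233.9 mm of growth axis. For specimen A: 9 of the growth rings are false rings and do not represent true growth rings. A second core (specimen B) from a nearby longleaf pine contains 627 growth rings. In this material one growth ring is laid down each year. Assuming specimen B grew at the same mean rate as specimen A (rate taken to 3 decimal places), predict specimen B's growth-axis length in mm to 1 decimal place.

Specimen A: true growth ring count = 322 − 9 = 313.
A: Mean rate = 233.9 mm / 313 years ≈ 0.747 mm per year.
For B, 0.747 mm/year × 627 years = 468.4 mm.

468.4 mm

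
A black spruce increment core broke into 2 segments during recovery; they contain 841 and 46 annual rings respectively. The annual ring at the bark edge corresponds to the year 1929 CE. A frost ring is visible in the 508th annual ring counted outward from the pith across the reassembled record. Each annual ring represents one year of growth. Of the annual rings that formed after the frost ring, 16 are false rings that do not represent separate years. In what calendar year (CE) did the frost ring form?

Total annual rings = 841 + 46 = 887.
Between annual ring 508 and the bark edge there are 887 − 508 = 379 annual rings.
379 − 16 false = 363 true annual rings after the frost ring.
1929 − 363 = 1566 CE.

1566 CE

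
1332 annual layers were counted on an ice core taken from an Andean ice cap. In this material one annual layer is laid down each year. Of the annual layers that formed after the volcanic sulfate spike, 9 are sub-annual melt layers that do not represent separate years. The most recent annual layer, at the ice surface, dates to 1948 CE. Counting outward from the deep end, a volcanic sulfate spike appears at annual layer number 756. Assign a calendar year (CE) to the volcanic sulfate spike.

1381 CE

1332 − 756 = 576 annual layers lie beyond the volcanic sulfate spike toward the ice surface.
Excluding 9 false annual layers: 576 − 9 = 567.
The annual layer at the ice surface is 1948 CE, so the volcanic sulfate spike dates to 1948 − 567 = 1381 CE.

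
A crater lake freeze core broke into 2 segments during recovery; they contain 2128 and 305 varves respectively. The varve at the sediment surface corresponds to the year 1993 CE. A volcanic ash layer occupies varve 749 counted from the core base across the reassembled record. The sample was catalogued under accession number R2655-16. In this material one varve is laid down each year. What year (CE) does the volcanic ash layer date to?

309 CE

Total varves = 2128 + 305 = 2433.
Between varve 749 and the sediment surface there are 2433 − 749 = 1684 varves.
1993 − 1684 = 309 CE.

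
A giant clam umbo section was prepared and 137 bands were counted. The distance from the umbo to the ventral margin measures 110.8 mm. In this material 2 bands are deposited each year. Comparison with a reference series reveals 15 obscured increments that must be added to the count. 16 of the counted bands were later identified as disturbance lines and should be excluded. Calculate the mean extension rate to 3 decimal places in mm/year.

True band count = 137 − 16 + 15 = 136.
136 bands at 2 per year is 136 / 2 = 68 years.
Mean rate = 110.8 mm / 68 years ≈ 1.629 mm/year.

1.629 mm/year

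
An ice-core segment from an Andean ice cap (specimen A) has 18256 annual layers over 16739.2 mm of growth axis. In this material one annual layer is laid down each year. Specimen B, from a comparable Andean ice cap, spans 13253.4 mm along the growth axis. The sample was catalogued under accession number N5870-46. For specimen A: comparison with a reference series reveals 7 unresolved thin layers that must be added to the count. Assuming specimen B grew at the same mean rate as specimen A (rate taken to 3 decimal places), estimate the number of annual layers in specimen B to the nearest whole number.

Specimen A: after corrections the count is 18256 + 7 = 18263 annual layers.
A: Extension rate ≈ 16739.2 / 18263 = 0.917 mm per year.
B spans 13253.4 / 0.917 = 14453.00 years ≈ 14453 annual layers.

14453 annual layers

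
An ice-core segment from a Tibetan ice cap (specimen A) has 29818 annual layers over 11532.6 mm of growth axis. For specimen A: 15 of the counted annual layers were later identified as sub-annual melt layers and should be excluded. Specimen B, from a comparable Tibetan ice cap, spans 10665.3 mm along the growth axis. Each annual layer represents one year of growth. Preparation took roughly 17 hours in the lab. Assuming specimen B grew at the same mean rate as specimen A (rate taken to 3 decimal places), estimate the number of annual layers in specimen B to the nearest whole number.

Specimen A: adjusted count: 29818 − 15 = 29803 annual layers.
A: 11532.6 mm over 29803 years gives 11532.6 / 29803 ≈ 0.387 mm per year.
B spans 10665.3 / 0.387 = 27558.91 years ≈ 27559 annual layers.

27559 annual layers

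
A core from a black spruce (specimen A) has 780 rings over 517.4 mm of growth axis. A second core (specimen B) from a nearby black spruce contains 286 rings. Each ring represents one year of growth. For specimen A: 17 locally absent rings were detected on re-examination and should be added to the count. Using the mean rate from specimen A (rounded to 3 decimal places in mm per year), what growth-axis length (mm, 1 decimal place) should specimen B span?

185.6 mm

Specimen A: true ring count = 780 + 17 = 797.
A: Mean rate = 517.4 mm / 797 years ≈ 0.649 mm/yr.
Length of B = 0.649 × 286 = 185.6 mm.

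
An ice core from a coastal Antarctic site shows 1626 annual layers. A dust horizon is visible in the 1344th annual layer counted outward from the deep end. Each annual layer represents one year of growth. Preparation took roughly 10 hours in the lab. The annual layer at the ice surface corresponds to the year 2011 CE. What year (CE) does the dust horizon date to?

The dust horizon sits at annual layer 1344 from the deep end, so 1626 − 1344 = 282 annual layers formed after it.
2011 − 282 = 1729 CE.

1729 CE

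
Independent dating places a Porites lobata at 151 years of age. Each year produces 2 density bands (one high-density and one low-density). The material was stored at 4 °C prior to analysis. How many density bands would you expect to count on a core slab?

Expected density bands: 151 × 2 = 302.
So 302 density bands should be present.

302 density bands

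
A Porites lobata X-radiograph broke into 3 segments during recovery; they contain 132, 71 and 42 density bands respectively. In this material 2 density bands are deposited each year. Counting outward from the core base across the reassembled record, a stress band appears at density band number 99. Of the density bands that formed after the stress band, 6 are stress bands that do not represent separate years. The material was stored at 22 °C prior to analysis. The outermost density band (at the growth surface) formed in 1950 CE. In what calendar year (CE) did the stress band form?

1880 CE

Total density bands = 132 + 71 + 42 = 245.
The stress band sits at density band 99 from the core base, so 245 − 99 = 146 density bands formed after it.
Removing the 6 false density bands leaves 146 − 6 = 140 true density bands beyond the stress band.
With 2 density bands per year, 140 / 2 = 70 years.
The density band at the growth surface is 1950 CE, so the stress band dates to 1950 − 70 = 1880 CE.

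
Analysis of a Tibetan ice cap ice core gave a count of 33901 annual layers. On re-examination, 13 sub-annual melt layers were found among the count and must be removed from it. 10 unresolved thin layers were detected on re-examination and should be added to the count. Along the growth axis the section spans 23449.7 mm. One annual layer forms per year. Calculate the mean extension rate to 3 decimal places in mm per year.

0.692 mm per year

Adjusted count: 33901 − 13 + 10 = 33898 annual layers.
Extension rate ≈ 23449.7 / 33898 = 0.692 mm per year.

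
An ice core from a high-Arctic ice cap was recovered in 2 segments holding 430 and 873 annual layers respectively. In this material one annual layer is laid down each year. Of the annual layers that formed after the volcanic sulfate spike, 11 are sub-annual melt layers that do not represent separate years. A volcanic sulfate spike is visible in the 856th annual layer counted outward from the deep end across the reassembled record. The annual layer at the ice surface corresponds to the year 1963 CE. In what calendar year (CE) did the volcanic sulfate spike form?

Total annual layers = 430 + 873 = 1303.
1303 − 856 = 447 annual layers lie beyond the volcanic sulfate spike toward the ice surface.
Removing the 11 false annual layers leaves 447 − 11 = 436 true annual layers beyond the volcanic sulfate spike.
Counting back 436 years from 1963 CE places the volcanic sulfate spike in 1963 − 436 = 1527 CE.

1527 CE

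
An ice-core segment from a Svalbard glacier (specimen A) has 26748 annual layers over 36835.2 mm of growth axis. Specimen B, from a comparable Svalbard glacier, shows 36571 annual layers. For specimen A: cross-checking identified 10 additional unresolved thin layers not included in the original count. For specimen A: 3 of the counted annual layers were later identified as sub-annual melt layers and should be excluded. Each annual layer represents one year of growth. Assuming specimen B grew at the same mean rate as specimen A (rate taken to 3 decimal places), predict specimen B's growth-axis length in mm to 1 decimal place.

50358.3 mm

Specimen A: correcting the raw count gives 26748 − 3 + 10 = 26755 true annual layers.
A: 36835.2 mm over 26755 years gives 36835.2 / 26755 ≈ 1.377 mm/yr.
B's length ≈ 1.377 × 36571 = 50358.3 mm.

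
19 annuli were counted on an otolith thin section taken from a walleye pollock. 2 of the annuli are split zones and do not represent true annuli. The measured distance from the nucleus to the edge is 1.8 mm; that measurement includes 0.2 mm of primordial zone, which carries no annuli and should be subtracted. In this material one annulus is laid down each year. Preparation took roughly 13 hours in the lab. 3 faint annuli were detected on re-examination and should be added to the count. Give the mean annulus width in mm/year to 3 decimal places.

0.080 mm/year

Adjusted count: 19 − 2 + 3 = 20 annuli.
Removing the 0.2 mm offcut leaves 1.8 − 0.2 = 1.6 mm.
Extension rate ≈ 1.6 / 20 = 0.080 mm/year.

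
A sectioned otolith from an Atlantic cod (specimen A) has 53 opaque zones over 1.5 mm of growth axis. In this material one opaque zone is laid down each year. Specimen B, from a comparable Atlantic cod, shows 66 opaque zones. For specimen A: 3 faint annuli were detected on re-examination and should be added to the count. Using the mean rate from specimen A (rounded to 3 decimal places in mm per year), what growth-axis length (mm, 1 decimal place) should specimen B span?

1.8 mm

Specimen A: adjusted count: 53 + 3 = 56 opaque zones.
A: Extension rate ≈ 1.5 / 56 = 0.027 mm per year.
B's length ≈ 0.027 × 66 = 1.8 mm.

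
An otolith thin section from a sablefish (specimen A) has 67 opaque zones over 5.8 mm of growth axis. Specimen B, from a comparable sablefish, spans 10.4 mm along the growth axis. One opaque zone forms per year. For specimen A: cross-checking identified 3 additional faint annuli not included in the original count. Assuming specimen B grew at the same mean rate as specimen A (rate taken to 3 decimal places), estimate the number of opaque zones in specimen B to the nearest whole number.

Specimen A: adjusted count: 67 + 3 = 70 opaque zones.
A: 5.8 mm over 70 years gives 5.8 / 70 ≈ 0.083 mm/yr.
B spans 10.4 / 0.083 = 125.30 years ≈ 125 opaque zones.

125 opaque zones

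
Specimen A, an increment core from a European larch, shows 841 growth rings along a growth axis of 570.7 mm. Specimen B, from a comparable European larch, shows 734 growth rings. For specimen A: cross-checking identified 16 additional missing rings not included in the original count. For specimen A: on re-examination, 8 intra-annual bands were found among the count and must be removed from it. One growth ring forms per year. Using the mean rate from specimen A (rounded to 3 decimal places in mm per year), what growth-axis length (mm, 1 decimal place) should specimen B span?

Specimen A: adjusted count: 841 − 8 + 16 = 849 growth rings.
A: Mean rate = 570.7 mm / 849 years ≈ 0.672 mm/yr.
Length of B = 0.672 × 734 = 493.2 mm.

493.2 mm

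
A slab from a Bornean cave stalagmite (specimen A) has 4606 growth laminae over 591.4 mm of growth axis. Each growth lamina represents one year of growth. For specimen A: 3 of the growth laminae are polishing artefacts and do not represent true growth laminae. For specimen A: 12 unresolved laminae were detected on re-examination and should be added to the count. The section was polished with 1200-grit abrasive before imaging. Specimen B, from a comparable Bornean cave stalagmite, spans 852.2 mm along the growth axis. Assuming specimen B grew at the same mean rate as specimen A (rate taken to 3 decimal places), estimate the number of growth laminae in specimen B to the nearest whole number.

6658 growth laminae

Specimen A: true growth lamina count = 4606 − 3 + 12 = 4615.
A: Extension rate ≈ 591.4 / 4615 = 0.128 mm/year.
For B, 852.2 / 0.128 = 6657.81 years ≈ 6658 growth laminae.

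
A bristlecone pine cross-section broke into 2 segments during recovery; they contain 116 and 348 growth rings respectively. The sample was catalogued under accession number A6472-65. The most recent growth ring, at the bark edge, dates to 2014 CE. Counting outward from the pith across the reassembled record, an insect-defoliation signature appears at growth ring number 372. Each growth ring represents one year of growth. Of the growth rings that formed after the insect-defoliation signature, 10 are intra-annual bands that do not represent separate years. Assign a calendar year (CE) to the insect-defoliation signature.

1932 CE

Total growth rings = 116 + 348 = 464.
Between growth ring 372 and the bark edge there are 464 − 372 = 92 growth rings.
92 − 10 false = 82 true growth rings after the insect-defoliation signature.
Counting back 82 years from 2014 CE places the insect-defoliation signature in 2014 − 82 = 1932 CE.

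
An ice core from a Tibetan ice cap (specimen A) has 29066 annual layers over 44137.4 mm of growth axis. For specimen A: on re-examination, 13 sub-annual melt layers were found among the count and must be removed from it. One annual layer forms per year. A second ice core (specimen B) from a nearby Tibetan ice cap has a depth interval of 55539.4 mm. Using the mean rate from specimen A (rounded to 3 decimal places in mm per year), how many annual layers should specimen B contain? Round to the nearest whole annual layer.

Specimen A: after corrections the count is 29066 − 13 = 29053 annual layers.
A: Extension rate ≈ 44137.4 / 29053 = 1.519 mm per year.
For B, 55539.4 / 1.519 = 36563.13 years ≈ 36563 annual layers.

36563 annual layers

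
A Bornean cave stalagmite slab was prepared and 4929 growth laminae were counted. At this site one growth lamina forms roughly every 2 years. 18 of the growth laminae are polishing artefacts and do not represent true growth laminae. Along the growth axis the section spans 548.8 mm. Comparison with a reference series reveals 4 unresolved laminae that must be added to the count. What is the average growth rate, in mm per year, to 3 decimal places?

0.056 mm per year

After corrections the count is 4929 − 18 + 4 = 4915 growth laminae.
4915 growth laminae at 2 years each span 4915 × 2 = 9830 years.
548.8 mm over 9830 years gives 548.8 / 9830 ≈ 0.056 mm per year.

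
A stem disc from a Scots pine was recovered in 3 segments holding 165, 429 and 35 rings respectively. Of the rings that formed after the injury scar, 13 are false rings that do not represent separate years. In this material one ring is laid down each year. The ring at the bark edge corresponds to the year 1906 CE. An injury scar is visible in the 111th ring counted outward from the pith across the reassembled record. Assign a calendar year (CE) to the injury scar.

1401 CE

Total rings = 165 + 429 + 35 = 629.
Between ring 111 and the bark edge there are 629 − 111 = 518 rings.
Excluding 13 false rings: 518 − 13 = 505.
1906 − 505 = 1401 CE.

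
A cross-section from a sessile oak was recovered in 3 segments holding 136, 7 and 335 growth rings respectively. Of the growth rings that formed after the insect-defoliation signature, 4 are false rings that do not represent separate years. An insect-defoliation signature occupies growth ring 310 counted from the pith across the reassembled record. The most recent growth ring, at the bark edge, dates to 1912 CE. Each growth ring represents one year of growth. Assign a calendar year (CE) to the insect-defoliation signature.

1748 CE

Total growth rings = 136 + 7 + 335 = 478.
The insect-defoliation signature sits at growth ring 310 from the pith, so 478 − 310 = 168 growth rings formed after it.
168 − 4 false = 164 true growth rings after the insect-defoliation signature.
The growth ring at the bark edge is 1912 CE, so the insect-defoliation signature dates to 1912 − 164 = 1748 CE.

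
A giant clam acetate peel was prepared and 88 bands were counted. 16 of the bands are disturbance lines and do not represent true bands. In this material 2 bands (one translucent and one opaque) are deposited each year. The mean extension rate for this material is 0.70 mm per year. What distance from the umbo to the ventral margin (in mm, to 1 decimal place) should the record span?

25.2 mm

Correcting the raw count gives 88 − 16 = 72 true bands.
With 2 bands per year, 72 / 2 = 36 years.
Predicted length = 0.70 mm/year × 36 years = 25.2 mm.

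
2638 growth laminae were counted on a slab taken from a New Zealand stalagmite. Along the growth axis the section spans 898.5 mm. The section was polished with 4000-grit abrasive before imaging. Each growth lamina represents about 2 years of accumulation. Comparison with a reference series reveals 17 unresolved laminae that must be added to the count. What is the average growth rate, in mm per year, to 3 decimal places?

0.169 mm per year

True growth lamina count = 2638 + 17 = 2655.
Multiplying by 2 years per growth lamina: 2655 × 2 = 5310 years.
Extension rate ≈ 898.5 / 5310 = 0.169 mm per year.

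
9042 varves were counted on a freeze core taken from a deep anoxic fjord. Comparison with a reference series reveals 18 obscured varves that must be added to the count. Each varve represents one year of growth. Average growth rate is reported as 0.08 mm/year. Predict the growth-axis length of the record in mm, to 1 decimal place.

724.8 mm

Adjusted count: 9042 + 18 = 9060 varves.
Length ≈ 0.08 × 9060 = 724.8 mm.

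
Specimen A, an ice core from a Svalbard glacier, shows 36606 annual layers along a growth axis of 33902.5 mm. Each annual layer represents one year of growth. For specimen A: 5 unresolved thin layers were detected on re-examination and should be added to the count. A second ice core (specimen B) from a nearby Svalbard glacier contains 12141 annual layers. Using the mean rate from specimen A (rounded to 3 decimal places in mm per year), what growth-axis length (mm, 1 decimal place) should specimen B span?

11242.6 mm

Specimen A: after corrections the count is 36606 + 5 = 36611 annual layers.
A: 33902.5 mm over 36611 years gives 33902.5 / 36611 ≈ 0.926 mm/yr.
B's length ≈ 0.926 × 12141 = 11242.6 mm.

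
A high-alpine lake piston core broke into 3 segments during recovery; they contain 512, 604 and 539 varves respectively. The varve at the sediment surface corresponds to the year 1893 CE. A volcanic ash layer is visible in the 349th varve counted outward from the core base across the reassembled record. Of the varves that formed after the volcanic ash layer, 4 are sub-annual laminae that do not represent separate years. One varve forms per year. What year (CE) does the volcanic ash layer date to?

Total varves = 512 + 604 + 539 = 1655.
1655 − 349 = 1306 varves lie beyond the volcanic ash layer toward the sediment surface.
Excluding 4 false varves: 1306 − 4 = 1302.
1893 − 1302 = 591 CE.

591 CE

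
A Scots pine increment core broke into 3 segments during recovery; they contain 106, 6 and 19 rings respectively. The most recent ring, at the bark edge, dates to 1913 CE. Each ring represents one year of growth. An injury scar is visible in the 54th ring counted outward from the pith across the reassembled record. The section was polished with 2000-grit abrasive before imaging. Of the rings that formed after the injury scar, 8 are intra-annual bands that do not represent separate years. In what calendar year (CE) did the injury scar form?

1844 CE

Total rings = 106 + 6 + 19 = 131.
131 − 54 = 77 rings lie beyond the injury scar toward the bark edge.
77 − 8 false = 69 true rings after the injury scar.
Counting back 69 years from 1913 CE places the injury scar in 1913 − 69 = 1844 CE.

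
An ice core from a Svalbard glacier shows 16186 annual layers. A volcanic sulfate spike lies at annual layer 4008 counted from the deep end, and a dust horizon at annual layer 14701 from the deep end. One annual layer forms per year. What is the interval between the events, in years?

The two markers are separated by 14701 − 4008 = 10693 annual layers.
One annual layer per year makes the interval 10693 years.

10693 yr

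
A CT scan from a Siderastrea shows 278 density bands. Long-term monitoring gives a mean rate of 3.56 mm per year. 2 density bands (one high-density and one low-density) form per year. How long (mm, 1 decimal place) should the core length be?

Dividing by 2 density bands per year: 278 / 2 = 139 years.
Predicted length = 3.56 mm/year × 139 years = 494.8 mm.

494.8 mm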